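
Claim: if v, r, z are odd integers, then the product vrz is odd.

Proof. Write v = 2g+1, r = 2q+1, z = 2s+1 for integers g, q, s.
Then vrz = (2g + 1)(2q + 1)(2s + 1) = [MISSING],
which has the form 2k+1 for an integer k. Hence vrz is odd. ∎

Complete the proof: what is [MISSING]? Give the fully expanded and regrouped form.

2(4gqs + 2gq + 2gs + g + 2qs + q + s) + 1

Expanding: (2g + 1)(2q + 1)(2s + 1) = 8gqs + 4gq + 4gs + 2g + 4qs + 2q + 2s + 1.
Every term except the constant is even, so this is 2(4gqs + 2gq + 2gs + g + 2qs + q + s) + 1,
and 4gqs + 2gq + 2gs + g + 2qs + q + s ∈ ℤ gives the required form.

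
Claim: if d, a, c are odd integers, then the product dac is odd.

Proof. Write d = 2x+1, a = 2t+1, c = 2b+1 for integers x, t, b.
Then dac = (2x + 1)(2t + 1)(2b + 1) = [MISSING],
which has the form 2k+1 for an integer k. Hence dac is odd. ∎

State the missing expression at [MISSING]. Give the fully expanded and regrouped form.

(2x + 1)(2t + 1)(2b + 1) = 8btx + 4bt + 4bx + 2b + 4tx + 2t + 2x + 1
= 2(4btx + 2bt + 2bx + b + 2tx + t + x) + 1.
Since 4btx + 2bt + 2bx + b + 2tx + t + x is an integer, the product is of the form 2k+1 for an integer k.

2(4btx + 2bt + 2bx + b + 2tx + t + x) + 1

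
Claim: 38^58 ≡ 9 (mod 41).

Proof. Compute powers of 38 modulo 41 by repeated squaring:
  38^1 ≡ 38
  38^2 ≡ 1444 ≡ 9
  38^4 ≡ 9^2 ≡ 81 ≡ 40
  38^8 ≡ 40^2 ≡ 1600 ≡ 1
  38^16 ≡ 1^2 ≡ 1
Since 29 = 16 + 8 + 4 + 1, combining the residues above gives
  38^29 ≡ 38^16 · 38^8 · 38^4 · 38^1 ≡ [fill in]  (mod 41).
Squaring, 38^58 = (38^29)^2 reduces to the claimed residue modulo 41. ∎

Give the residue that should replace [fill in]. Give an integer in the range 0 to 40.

3

Multiply the listed residues: 1 · 1 · 40 · 38 = 1 → 40 → 1520.
Reducing modulo 41: 1520 = 37·41 + 3, so 38^29 ≡ 3.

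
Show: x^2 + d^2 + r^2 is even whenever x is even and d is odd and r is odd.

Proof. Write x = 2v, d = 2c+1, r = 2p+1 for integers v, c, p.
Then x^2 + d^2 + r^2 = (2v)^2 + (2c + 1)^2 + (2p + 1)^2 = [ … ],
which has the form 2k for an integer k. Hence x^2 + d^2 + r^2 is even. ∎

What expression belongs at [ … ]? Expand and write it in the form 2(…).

2(2c^2 + 2c + 2p^2 + 2p + 2v^2 + 1)

(2v)^2 + (2c + 1)^2 + (2p + 1)^2 = 4c^2 + 4c + 4p^2 + 4p + 4v^2 + 2
= 2(2c^2 + 2c + 2p^2 + 2p + 2v^2 + 1).
Since 2c^2 + 2c + 2p^2 + 2p + 2v^2 + 1 is an integer, the sum of squares is of the form 2k for an integer k.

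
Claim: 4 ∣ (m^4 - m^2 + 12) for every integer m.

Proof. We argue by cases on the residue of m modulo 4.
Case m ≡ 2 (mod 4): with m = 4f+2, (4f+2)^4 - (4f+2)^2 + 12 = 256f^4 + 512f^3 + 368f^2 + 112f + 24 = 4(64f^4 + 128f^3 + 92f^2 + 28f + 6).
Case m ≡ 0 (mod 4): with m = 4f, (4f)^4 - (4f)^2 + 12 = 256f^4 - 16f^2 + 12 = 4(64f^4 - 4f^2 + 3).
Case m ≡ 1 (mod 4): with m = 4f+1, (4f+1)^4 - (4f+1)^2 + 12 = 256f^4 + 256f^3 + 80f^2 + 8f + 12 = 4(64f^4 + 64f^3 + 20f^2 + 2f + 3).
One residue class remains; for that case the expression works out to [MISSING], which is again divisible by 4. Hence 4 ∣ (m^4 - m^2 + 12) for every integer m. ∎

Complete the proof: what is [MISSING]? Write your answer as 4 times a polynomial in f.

4(64f^4 + 192f^3 + 212f^2 + 102f + 21)

The residues treated are {2, 0, 1}, so the missing case is m ≡ 3 (mod 4); write m = 4f+3.
Then (4f+3)^4 - (4f+3)^2 + 12 = 256f^4 + 768f^3 + 848f^2 + 408f + 84 = 4(64f^4 + 192f^3 + 212f^2 + 102f + 21).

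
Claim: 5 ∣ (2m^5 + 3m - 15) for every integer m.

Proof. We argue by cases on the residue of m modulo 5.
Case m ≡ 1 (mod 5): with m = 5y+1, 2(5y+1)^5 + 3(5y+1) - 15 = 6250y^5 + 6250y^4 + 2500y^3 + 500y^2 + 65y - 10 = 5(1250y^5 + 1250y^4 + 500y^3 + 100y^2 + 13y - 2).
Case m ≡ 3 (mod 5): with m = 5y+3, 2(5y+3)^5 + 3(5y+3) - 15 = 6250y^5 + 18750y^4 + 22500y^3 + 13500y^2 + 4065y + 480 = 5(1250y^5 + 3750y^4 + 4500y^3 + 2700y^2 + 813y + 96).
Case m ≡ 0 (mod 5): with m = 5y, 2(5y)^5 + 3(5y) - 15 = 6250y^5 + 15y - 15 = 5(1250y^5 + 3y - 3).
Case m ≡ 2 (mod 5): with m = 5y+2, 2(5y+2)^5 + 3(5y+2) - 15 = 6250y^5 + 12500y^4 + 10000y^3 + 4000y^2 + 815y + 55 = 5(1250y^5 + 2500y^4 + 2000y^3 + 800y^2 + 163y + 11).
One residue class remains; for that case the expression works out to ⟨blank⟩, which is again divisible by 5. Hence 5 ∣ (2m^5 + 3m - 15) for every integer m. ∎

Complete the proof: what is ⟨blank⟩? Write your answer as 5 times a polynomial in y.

5(1250y^5 + 5000y^4 + 8000y^3 + 6400y^2 + 2563y + 409)

Only m ≡ 4 (mod 5) is unaccounted for. Put m = 5y+4:
2(5y+4)^5 + 3(5y+4) - 15 expands to 6250y^5 + 25000y^4 + 40000y^3 + 32000y^2 + 12815y + 2045,
and factoring out 5 leaves 5(1250y^5 + 5000y^4 + 8000y^3 + 6400y^2 + 2563y + 409).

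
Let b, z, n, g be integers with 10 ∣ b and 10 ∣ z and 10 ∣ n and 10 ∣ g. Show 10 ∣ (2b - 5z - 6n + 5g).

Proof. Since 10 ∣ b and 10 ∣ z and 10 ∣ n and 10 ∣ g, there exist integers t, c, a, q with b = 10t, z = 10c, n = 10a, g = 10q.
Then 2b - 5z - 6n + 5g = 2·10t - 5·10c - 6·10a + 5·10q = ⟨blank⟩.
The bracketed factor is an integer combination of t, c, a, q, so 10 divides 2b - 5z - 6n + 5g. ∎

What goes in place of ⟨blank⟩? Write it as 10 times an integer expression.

10(-6a - 5c + 5q + 2t)

Pull the common 10 out of every term: 2·10t - 5·10c - 6·10a + 5·10q = 10(-6a - 5c + 5q + 2t).
-6a - 5c + 5q + 2t is an integer, which exhibits the divisibility.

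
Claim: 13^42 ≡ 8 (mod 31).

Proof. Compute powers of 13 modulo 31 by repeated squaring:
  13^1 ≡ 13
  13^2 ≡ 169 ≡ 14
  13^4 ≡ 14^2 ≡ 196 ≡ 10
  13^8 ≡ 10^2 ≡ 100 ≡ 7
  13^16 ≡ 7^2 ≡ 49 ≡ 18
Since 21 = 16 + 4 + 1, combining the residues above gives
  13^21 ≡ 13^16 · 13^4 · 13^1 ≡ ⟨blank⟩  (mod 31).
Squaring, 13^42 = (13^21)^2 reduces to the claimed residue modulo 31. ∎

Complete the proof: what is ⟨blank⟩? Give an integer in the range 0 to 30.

13^16 · 13^4 · 13^1 ≡ 18 · 10 · 13 = 2340.
2340 mod 31 = 15, so 13^21 ≡ 15 (mod 31).

15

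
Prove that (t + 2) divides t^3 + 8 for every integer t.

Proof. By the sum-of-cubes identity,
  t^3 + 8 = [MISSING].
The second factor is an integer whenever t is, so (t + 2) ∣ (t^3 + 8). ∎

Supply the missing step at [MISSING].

(t + 2)(t^2 - 2t + 4)

a^3 + b^3 = (a + b)(a^2 - ab + b^2). With a = t, b = 2:
t^3 + 8 = (t + 2)(t^2 - 2t + 4).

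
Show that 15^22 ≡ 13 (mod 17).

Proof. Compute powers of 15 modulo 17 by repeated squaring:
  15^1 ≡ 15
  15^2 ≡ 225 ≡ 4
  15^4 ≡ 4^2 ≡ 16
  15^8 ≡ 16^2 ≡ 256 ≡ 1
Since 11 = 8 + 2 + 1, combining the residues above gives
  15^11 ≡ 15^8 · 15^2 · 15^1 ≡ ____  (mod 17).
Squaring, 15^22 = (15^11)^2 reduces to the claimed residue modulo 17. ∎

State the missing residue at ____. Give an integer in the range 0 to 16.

15^8 · 15^2 · 15^1 ≡ 1 · 4 · 15 = 60.
60 mod 17 = 9, so 15^11 ≡ 9 (mod 17).

9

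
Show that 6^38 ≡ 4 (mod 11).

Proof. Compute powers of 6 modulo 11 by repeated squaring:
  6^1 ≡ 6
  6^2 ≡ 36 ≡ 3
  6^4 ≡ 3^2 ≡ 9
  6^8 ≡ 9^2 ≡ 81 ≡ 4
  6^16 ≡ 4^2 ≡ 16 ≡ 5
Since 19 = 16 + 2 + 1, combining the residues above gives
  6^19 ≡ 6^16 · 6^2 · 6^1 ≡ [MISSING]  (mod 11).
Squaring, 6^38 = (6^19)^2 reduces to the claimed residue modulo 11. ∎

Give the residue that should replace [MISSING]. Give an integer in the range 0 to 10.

2

Multiply the listed residues: 5 · 3 · 6 = 15 → 90.
Reducing modulo 11: 90 = 8·11 + 2, so 6^19 ≡ 2.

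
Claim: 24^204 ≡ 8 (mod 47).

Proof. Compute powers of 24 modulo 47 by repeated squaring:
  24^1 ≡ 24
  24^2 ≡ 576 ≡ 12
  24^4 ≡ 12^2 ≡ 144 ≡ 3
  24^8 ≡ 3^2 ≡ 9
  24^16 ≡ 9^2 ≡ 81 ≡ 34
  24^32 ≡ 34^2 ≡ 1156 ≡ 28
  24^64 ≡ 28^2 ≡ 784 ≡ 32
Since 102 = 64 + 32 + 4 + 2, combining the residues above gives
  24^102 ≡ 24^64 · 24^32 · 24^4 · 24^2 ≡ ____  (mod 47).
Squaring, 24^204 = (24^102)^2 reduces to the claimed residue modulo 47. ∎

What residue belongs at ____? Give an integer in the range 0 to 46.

Multiply the listed residues: 32 · 28 · 3 · 12 = 896 → 2688 → 32256.
Reducing modulo 47: 32256 = 686·47 + 14, so 24^102 ≡ 14.

14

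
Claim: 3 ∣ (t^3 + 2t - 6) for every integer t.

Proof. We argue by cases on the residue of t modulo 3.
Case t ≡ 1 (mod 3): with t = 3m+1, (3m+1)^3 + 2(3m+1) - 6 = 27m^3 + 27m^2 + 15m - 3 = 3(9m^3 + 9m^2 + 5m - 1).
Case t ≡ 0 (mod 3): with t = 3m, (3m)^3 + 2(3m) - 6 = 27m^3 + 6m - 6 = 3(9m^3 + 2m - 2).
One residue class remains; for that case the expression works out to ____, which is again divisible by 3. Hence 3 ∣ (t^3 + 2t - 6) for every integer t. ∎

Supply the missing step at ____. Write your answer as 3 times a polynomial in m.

3(9m^3 + 18m^2 + 14m + 2)

Only t ≡ 2 (mod 3) is unaccounted for. Put t = 3m+2:
(3m+2)^3 + 2(3m+2) - 6 expands to 27m^3 + 54m^2 + 42m + 6,
and factoring out 3 leaves 3(9m^3 + 18m^2 + 14m + 2).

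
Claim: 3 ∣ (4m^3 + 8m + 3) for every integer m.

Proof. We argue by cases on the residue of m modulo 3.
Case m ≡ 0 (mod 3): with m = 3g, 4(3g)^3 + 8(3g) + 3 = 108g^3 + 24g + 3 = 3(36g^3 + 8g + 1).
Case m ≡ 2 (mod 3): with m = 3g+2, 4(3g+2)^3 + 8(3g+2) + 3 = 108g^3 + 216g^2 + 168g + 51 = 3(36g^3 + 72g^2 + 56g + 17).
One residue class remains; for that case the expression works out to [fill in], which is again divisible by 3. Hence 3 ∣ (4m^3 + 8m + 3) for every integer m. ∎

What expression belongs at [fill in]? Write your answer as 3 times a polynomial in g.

The residues treated are {0, 2}, so the missing case is m ≡ 1 (mod 3); write m = 3g+1.
Then 4(3g+1)^3 + 8(3g+1) + 3 = 108g^3 + 108g^2 + 60g + 15 = 3(36g^3 + 36g^2 + 20g + 5).

3(36g^3 + 36g^2 + 20g + 5)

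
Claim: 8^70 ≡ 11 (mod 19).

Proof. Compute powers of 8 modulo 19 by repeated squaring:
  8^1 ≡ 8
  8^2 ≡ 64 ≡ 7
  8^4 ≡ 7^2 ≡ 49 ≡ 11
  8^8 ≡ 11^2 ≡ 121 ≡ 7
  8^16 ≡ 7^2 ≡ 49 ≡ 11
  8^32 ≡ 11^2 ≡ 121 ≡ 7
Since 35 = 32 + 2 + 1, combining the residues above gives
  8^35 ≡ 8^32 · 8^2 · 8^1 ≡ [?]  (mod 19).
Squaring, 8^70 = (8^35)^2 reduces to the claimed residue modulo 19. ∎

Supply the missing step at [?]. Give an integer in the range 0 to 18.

Multiply the listed residues: 7 · 7 · 8 = 49 → 392.
Reducing modulo 19: 392 = 20·19 + 12, so 8^35 ≡ 12.

12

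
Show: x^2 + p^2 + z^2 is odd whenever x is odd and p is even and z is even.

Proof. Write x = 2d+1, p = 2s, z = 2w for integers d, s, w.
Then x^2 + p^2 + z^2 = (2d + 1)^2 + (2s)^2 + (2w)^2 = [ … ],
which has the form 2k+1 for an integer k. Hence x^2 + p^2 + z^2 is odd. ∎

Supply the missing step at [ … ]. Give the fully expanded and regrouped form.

(2d + 1)^2 + (2s)^2 + (2w)^2 = 4d^2 + 4d + 4s^2 + 4w^2 + 1
= 2(2d^2 + 2d + 2s^2 + 2w^2) + 1.
Since 2d^2 + 2d + 2s^2 + 2w^2 is an integer, the sum of squares is of the form 2k+1 for an integer k.

2(2d^2 + 2d + 2s^2 + 2w^2) + 1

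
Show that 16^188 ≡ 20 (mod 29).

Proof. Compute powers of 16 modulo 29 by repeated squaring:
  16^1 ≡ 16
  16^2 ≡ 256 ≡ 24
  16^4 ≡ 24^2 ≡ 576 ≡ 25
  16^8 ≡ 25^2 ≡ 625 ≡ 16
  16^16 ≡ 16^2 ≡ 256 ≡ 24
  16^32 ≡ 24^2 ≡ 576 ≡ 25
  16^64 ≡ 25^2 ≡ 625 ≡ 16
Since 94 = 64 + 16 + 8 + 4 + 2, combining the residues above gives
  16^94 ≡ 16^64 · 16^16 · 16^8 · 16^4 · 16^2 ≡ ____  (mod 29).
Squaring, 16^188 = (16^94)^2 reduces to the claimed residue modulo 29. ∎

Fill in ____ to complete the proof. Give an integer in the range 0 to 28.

7

16^64 · 16^16 · 16^8 · 16^4 · 16^2 ≡ 16 · 24 · 16 · 25 · 24 = 3686400.
3686400 mod 29 = 7, so 16^94 ≡ 7 (mod 29).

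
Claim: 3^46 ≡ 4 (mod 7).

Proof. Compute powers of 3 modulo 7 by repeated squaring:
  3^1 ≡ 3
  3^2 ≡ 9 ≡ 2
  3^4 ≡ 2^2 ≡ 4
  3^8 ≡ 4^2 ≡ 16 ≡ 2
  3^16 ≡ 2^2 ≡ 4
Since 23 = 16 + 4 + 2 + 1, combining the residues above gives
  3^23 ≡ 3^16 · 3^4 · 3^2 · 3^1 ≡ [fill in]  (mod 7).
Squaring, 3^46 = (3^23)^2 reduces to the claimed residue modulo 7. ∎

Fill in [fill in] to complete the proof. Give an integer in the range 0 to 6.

5

3^16 · 3^4 · 3^2 · 3^1 ≡ 4 · 4 · 2 · 3 = 96.
96 mod 7 = 5, so 3^23 ≡ 5 (mod 7).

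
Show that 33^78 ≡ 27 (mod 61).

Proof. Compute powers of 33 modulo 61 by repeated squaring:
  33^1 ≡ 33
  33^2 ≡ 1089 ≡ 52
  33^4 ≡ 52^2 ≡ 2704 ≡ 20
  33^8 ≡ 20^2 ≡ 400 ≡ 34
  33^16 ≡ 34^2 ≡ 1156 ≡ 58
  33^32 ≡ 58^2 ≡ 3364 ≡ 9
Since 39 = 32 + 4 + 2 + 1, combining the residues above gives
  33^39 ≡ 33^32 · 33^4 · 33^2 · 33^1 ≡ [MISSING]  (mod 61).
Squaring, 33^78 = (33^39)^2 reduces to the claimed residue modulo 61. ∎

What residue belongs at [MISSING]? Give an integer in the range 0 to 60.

37

Multiply the listed residues: 9 · 20 · 52 · 33 = 180 → 9360 → 308880.
Reducing modulo 61: 308880 = 5063·61 + 37, so 33^39 ≡ 37.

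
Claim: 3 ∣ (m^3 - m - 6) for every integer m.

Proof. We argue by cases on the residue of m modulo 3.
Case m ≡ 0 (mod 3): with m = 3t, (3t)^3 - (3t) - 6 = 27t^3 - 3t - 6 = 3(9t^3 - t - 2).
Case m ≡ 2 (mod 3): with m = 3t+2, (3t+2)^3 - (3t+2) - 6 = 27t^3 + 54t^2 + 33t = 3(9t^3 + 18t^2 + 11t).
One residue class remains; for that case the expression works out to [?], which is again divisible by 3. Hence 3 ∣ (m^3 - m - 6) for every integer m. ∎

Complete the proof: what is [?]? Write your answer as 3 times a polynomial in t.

3(9t^3 + 9t^2 + 2t - 2)

Only m ≡ 1 (mod 3) is unaccounted for. Put m = 3t+1:
(3t+1)^3 - (3t+1) - 6 expands to 27t^3 + 27t^2 + 6t - 6,
and factoring out 3 leaves 3(9t^3 + 9t^2 + 2t - 2).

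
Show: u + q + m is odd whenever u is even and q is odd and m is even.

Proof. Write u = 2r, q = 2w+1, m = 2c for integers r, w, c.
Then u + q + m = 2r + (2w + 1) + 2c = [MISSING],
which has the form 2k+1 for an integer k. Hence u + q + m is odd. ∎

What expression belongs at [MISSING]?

Expanding: 2r + (2w + 1) + 2c = 2c + 2r + 2w + 1.
Every term except the constant is even, so this is 2(c + r + w) + 1,
and c + r + w ∈ ℤ gives the required form.

2(c + r + w) + 1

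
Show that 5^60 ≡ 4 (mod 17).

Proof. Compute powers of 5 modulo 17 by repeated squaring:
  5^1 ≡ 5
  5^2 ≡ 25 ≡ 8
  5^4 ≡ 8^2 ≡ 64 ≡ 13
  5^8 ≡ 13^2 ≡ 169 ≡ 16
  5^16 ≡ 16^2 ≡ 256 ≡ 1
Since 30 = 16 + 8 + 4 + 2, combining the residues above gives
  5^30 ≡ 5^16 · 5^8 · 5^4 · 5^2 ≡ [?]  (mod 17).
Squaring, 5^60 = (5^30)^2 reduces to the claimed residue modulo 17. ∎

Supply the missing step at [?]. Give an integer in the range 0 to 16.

5^16 · 5^8 · 5^4 · 5^2 ≡ 1 · 16 · 13 · 8 = 1664.
1664 mod 17 = 15, so 5^30 ≡ 15 (mod 17).

15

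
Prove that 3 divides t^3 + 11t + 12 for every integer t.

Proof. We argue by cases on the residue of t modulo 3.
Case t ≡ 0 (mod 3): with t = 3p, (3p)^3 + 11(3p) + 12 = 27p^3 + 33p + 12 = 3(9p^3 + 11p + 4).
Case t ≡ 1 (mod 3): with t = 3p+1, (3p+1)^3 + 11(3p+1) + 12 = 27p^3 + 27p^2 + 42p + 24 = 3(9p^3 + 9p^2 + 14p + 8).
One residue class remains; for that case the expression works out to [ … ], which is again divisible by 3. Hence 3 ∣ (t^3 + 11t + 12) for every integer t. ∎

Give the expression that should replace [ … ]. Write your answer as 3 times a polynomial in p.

Only t ≡ 2 (mod 3) is unaccounted for. Put t = 3p+2:
(3p+2)^3 + 11(3p+2) + 12 expands to 27p^3 + 54p^2 + 69p + 42,
and factoring out 3 leaves 3(9p^3 + 18p^2 + 23p + 14).

3(9p^3 + 18p^2 + 23p + 14)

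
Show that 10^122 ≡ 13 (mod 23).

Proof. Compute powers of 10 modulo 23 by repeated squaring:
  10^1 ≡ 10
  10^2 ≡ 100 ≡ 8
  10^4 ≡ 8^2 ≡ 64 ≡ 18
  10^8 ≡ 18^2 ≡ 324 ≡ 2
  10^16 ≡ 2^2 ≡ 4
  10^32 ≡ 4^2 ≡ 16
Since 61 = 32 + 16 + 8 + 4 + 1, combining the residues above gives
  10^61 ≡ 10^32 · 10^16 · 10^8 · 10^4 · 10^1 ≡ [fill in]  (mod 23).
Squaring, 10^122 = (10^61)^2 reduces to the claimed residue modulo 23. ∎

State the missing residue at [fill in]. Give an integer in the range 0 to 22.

17

10^32 · 10^16 · 10^8 · 10^4 · 10^1 ≡ 16 · 4 · 2 · 18 · 10 = 23040.
23040 mod 23 = 17, so 10^61 ≡ 17 (mod 23).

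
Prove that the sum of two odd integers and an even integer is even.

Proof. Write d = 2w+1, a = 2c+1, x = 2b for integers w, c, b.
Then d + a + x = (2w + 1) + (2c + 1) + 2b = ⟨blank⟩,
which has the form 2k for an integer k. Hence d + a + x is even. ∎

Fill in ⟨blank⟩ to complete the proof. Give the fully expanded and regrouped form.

Expanding: (2w + 1) + (2c + 1) + 2b = 2b + 2c + 2w + 2.
Every term is even; pulling out the factor of 2 gives 2(b + c + w + 1).

2(b + c + w + 1)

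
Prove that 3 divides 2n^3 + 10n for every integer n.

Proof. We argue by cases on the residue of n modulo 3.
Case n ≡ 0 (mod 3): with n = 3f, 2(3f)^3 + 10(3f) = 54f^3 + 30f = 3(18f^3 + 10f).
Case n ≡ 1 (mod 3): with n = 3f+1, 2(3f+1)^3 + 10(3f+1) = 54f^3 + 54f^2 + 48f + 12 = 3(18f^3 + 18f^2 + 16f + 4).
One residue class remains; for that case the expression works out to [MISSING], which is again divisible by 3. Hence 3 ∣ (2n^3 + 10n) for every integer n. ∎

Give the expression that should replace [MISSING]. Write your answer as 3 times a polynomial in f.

Only n ≡ 2 (mod 3) is unaccounted for. Put n = 3f+2:
2(3f+2)^3 + 10(3f+2) expands to 54f^3 + 108f^2 + 102f + 36,
and factoring out 3 leaves 3(18f^3 + 36f^2 + 34f + 12).

3(18f^3 + 36f^2 + 34f + 12)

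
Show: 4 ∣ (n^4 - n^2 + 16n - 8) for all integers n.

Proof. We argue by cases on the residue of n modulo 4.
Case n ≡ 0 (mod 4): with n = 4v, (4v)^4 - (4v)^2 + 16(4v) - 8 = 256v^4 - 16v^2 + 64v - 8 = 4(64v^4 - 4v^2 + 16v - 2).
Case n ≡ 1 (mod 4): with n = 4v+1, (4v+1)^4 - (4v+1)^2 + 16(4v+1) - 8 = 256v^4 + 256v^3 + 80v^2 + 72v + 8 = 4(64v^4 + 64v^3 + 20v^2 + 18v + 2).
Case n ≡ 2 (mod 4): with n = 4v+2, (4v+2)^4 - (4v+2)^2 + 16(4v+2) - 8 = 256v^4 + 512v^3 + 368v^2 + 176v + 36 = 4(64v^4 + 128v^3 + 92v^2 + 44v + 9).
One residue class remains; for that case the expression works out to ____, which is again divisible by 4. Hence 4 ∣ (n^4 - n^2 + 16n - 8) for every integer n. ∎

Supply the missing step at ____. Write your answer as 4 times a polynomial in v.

4(64v^4 + 192v^3 + 212v^2 + 118v + 28)

Only n ≡ 3 (mod 4) is unaccounted for. Put n = 4v+3:
(4v+3)^4 - (4v+3)^2 + 16(4v+3) - 8 expands to 256v^4 + 768v^3 + 848v^2 + 472v + 112,
and factoring out 4 leaves 4(64v^4 + 192v^3 + 212v^2 + 118v + 28).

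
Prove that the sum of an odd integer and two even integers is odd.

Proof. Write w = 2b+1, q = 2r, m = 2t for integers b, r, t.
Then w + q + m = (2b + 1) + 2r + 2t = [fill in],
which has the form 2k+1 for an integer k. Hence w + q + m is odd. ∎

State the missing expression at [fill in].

Expanding: (2b + 1) + 2r + 2t = 2b + 2r + 2t + 1.
Every term except the constant is even, so this is 2(b + r + t) + 1,
and b + r + t ∈ ℤ gives the required form.

2(b + r + t) + 1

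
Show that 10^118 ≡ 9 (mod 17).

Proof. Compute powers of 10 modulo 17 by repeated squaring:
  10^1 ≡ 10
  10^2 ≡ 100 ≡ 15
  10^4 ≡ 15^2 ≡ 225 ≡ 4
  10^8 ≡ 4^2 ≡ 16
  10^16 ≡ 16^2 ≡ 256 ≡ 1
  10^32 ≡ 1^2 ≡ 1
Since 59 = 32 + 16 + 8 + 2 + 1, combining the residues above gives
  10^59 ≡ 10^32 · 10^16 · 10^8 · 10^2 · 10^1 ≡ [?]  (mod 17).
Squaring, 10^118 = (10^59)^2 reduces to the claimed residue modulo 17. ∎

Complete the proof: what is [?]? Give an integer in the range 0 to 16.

3

10^32 · 10^16 · 10^8 · 10^2 · 10^1 ≡ 1 · 1 · 16 · 15 · 10 = 2400.
2400 mod 17 = 3, so 10^59 ≡ 3 (mod 17).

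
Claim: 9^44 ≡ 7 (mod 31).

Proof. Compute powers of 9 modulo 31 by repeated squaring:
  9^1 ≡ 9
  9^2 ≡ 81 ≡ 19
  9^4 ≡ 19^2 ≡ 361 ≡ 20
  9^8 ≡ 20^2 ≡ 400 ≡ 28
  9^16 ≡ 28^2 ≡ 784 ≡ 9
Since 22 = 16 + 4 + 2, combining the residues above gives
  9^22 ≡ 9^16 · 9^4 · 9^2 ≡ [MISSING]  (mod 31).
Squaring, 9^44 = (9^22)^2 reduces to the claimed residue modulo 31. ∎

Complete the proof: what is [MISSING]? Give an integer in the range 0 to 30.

10

9^16 · 9^4 · 9^2 ≡ 9 · 20 · 19 = 3420.
3420 mod 31 = 10, so 9^22 ≡ 10 (mod 31).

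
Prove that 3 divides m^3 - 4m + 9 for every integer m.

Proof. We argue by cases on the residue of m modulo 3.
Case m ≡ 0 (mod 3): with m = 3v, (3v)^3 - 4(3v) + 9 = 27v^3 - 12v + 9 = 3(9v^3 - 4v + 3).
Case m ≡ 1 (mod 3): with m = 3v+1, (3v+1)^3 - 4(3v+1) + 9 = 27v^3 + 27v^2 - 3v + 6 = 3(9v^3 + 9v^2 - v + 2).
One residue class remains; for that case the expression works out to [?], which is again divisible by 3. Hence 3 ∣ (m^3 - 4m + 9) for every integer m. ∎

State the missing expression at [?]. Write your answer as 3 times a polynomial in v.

3(9v^3 + 18v^2 + 8v + 3)

Only m ≡ 2 (mod 3) is unaccounted for. Put m = 3v+2:
(3v+2)^3 - 4(3v+2) + 9 expands to 27v^3 + 54v^2 + 24v + 9,
and factoring out 3 leaves 3(9v^3 + 18v^2 + 8v + 3).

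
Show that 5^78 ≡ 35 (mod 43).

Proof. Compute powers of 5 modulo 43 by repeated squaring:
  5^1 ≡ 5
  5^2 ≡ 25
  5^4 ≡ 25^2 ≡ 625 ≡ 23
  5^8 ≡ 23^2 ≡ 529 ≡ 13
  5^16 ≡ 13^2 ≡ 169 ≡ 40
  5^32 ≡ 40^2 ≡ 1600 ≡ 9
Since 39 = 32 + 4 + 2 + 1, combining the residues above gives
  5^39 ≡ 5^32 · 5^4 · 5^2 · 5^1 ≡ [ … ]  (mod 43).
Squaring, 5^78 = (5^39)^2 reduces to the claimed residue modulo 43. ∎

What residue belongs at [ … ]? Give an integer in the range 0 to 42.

Multiply the listed residues: 9 · 23 · 25 · 5 = 207 → 5175 → 25875.
Reducing modulo 43: 25875 = 601·43 + 32, so 5^39 ≡ 32.

32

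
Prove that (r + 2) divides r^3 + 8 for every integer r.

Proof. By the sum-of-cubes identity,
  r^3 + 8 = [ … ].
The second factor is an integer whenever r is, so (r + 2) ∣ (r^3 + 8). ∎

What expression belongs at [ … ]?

(r + 2)(r^2 - 2r + 4)

a^3 + b^3 = (a + b)(a^2 - ab + b^2). With a = r, b = 2:
r^3 + 8 = (r + 2)(r^2 - 2r + 4).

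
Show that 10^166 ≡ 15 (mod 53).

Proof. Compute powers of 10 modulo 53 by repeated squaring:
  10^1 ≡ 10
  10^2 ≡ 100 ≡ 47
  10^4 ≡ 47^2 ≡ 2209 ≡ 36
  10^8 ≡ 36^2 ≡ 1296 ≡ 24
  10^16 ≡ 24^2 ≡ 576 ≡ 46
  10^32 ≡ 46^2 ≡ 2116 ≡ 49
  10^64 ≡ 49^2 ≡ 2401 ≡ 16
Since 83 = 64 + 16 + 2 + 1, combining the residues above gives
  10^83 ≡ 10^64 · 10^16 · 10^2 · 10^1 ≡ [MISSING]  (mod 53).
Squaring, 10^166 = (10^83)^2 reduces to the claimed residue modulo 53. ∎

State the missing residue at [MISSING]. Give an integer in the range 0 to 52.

Multiply the listed residues: 16 · 46 · 47 · 10 = 736 → 34592 → 345920.
Reducing modulo 53: 345920 = 6526·53 + 42, so 10^83 ≡ 42.

42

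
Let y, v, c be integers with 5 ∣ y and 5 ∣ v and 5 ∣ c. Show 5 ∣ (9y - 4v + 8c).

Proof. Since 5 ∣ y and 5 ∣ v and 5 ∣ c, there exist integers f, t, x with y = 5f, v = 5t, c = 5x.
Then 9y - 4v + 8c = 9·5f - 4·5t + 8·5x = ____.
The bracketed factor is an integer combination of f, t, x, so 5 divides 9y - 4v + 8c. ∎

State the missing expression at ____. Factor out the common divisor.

5(9f - 4t + 8x)

Pull the common 5 out of every term: 9·5f - 4·5t + 8·5x = 5(9f - 4t + 8x).
9f - 4t + 8x is an integer, which exhibits the divisibility.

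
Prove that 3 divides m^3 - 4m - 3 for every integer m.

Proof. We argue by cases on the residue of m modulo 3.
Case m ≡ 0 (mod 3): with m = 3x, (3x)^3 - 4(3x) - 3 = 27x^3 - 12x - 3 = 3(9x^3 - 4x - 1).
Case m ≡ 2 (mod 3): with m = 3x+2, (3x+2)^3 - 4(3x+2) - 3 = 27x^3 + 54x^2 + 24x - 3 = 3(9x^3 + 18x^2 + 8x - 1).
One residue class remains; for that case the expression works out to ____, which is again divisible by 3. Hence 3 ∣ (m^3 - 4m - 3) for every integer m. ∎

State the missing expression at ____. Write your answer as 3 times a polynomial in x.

3(9x^3 + 9x^2 - x - 2)

Only m ≡ 1 (mod 3) is unaccounted for. Put m = 3x+1:
(3x+1)^3 - 4(3x+1) - 3 expands to 27x^3 + 27x^2 - 3x - 6,
and factoring out 3 leaves 3(9x^3 + 9x^2 - x - 2).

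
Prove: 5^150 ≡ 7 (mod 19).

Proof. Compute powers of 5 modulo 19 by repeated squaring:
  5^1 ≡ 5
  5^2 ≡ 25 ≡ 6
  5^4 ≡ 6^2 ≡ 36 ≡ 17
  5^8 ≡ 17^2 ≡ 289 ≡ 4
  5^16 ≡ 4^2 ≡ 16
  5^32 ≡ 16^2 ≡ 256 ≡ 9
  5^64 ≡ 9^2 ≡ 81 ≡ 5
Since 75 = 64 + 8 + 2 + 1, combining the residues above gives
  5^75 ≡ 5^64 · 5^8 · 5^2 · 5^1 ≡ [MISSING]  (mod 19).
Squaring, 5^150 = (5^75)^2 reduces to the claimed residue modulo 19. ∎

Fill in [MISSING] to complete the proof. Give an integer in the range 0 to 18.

11

5^64 · 5^8 · 5^2 · 5^1 ≡ 5 · 4 · 6 · 5 = 600.
600 mod 19 = 11, so 5^75 ≡ 11 (mod 19).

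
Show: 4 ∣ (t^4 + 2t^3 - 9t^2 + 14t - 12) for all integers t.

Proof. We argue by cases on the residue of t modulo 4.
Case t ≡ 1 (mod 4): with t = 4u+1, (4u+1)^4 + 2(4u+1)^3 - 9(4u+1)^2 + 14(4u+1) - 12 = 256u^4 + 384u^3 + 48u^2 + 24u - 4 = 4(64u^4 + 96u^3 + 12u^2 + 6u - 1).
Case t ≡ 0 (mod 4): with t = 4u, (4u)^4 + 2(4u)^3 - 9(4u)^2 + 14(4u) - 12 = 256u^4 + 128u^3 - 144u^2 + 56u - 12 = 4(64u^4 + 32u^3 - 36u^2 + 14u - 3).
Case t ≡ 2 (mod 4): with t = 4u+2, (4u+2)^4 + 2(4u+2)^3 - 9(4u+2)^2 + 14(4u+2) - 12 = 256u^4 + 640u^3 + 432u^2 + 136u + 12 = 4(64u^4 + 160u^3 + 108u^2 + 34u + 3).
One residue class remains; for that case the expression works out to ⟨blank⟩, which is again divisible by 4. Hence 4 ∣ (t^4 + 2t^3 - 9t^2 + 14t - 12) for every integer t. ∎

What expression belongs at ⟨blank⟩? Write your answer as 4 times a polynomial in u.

Only t ≡ 3 (mod 4) is unaccounted for. Put t = 4u+3:
(4u+3)^4 + 2(4u+3)^3 - 9(4u+3)^2 + 14(4u+3) - 12 expands to 256u^4 + 896u^3 + 1008u^2 + 488u + 84,
and factoring out 4 leaves 4(64u^4 + 224u^3 + 252u^2 + 122u + 21).

4(64u^4 + 224u^3 + 252u^2 + 122u + 21)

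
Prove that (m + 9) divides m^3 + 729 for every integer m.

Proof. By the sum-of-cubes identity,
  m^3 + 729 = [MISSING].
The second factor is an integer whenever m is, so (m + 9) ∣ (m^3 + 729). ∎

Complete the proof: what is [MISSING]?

Polynomial division of m^3 + 729 by m + 9 leaves remainder 0 and quotient m^2 - 9m + 81.
Hence m^3 + 729 = (m + 9)(m^2 - 9m + 81).

(m + 9)(m^2 - 9m + 81)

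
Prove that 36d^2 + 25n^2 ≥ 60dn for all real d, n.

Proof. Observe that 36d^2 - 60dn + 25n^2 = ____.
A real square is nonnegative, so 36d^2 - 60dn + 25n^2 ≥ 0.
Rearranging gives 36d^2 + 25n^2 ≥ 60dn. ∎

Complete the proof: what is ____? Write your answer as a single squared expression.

(6d - 5n)^2

The leading and trailing coefficients are 6^2 and 5^2, and 60 = 2·6·5, so the trinomial is (6d - 5n)^2.
Hence 36d^2 - 60dn + 25n^2 ≥ 0.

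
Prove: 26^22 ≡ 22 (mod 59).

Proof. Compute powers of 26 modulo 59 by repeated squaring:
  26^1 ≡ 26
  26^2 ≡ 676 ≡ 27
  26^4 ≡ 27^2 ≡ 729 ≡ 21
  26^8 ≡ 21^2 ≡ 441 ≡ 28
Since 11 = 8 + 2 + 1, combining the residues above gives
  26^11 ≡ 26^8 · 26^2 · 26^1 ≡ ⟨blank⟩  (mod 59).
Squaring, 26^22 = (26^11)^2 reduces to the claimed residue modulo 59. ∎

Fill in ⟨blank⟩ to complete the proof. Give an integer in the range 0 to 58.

26^8 · 26^2 · 26^1 ≡ 28 · 27 · 26 = 19656.
19656 mod 59 = 9, so 26^11 ≡ 9 (mod 59).

9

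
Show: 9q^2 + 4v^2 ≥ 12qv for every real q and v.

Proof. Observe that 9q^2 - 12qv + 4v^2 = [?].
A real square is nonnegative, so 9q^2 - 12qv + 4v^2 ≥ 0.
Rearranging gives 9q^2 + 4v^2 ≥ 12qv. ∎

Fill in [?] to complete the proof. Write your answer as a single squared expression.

The leading and trailing coefficients are 3^2 and 2^2, and 12 = 2·3·2, so the trinomial is (3q - 2v)^2.
Hence 9q^2 - 12qv + 4v^2 ≥ 0.

(3q - 2v)^2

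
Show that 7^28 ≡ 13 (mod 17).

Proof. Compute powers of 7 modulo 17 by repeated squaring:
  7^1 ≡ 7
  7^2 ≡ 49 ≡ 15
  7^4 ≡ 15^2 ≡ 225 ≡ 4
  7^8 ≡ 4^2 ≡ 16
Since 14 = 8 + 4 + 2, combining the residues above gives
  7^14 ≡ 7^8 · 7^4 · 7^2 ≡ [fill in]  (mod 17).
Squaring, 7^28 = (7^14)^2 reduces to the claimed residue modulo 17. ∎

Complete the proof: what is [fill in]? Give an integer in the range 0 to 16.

8

Multiply the listed residues: 16 · 4 · 15 = 64 → 960.
Reducing modulo 17: 960 = 56·17 + 8, so 7^14 ≡ 8.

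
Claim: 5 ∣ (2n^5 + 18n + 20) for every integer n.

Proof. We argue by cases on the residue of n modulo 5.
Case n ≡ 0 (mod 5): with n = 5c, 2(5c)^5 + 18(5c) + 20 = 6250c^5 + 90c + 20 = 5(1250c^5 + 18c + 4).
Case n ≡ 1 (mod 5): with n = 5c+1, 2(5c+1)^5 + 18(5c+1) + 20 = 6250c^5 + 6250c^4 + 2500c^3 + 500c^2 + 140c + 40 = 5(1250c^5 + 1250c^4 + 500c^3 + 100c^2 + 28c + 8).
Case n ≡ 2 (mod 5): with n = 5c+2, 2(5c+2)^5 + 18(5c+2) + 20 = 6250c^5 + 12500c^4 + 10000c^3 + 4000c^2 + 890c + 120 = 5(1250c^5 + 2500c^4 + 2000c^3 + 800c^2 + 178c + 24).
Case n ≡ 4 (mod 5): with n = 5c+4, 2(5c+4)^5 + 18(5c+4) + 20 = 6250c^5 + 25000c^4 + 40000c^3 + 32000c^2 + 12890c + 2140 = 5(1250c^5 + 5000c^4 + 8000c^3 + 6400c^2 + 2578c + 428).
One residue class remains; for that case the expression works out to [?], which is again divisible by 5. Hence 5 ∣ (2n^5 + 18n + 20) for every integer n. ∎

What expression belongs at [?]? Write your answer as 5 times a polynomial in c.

5(1250c^5 + 3750c^4 + 4500c^3 + 2700c^2 + 828c + 112)

The residues treated are {0, 1, 2, 4}, so the missing case is n ≡ 3 (mod 5); write n = 5c+3.
Then 2(5c+3)^5 + 18(5c+3) + 20 = 6250c^5 + 18750c^4 + 22500c^3 + 13500c^2 + 4140c + 560 = 5(1250c^5 + 3750c^4 + 4500c^3 + 2700c^2 + 828c + 112).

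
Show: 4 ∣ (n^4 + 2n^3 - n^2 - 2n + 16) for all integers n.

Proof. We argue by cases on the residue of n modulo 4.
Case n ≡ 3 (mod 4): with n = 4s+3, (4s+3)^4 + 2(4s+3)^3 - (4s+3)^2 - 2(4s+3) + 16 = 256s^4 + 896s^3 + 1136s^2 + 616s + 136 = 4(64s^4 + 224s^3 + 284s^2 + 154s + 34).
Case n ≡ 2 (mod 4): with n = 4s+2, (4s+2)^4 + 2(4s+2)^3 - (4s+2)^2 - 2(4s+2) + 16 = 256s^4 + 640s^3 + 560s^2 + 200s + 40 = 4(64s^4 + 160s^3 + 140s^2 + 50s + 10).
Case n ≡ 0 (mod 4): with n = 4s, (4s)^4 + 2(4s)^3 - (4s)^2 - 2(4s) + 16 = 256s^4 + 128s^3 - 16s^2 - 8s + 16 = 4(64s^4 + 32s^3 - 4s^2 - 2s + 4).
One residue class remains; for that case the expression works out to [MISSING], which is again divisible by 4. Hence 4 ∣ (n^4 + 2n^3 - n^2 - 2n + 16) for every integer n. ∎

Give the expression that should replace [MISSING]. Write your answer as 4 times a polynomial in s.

The residues treated are {3, 2, 0}, so the missing case is n ≡ 1 (mod 4); write n = 4s+1.
Then (4s+1)^4 + 2(4s+1)^3 - (4s+1)^2 - 2(4s+1) + 16 = 256s^4 + 384s^3 + 176s^2 + 24s + 16 = 4(64s^4 + 96s^3 + 44s^2 + 6s + 4).

4(64s^4 + 96s^3 + 44s^2 + 6s + 4)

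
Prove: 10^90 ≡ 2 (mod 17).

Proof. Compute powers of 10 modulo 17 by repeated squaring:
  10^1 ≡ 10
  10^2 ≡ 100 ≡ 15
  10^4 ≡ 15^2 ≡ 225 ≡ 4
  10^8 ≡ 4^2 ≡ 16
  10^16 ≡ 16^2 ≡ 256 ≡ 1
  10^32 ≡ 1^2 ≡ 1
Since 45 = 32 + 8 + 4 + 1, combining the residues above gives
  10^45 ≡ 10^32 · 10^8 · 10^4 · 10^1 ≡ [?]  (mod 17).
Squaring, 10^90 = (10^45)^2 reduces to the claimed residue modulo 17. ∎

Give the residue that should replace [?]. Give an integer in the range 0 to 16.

Multiply the listed residues: 1 · 16 · 4 · 10 = 16 → 64 → 640.
Reducing modulo 17: 640 = 37·17 + 11, so 10^45 ≡ 11.

11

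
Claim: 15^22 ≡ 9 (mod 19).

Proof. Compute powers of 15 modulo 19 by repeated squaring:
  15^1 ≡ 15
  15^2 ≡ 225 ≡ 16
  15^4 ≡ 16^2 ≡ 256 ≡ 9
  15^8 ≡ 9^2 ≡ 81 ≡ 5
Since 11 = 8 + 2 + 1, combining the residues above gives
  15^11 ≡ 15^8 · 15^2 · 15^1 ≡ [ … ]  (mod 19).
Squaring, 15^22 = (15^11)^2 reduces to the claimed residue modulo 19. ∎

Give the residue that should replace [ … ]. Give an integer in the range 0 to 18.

15^8 · 15^2 · 15^1 ≡ 5 · 16 · 15 = 1200.
1200 mod 19 = 3, so 15^11 ≡ 3 (mod 19).

3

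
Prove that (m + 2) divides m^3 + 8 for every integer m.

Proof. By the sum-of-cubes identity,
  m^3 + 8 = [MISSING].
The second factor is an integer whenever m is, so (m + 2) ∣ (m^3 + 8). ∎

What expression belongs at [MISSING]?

(m + 2)(m^2 - 2m + 4)

a^3 + b^3 = (a + b)(a^2 - ab + b^2). With a = m, b = 2:
m^3 + 8 = (m + 2)(m^2 - 2m + 4).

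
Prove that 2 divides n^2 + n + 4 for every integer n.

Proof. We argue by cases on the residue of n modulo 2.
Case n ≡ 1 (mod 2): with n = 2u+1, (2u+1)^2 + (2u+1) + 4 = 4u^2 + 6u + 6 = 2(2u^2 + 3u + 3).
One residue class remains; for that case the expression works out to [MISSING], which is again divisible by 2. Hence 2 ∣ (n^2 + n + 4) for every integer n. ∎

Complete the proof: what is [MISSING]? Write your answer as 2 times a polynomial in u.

The residues treated are {1}, so the missing case is n ≡ 0 (mod 2); write n = 2u.
Then (2u)^2 + (2u) + 4 = 4u^2 + 2u + 4 = 2(2u^2 + u + 2).

2(2u^2 + u + 2)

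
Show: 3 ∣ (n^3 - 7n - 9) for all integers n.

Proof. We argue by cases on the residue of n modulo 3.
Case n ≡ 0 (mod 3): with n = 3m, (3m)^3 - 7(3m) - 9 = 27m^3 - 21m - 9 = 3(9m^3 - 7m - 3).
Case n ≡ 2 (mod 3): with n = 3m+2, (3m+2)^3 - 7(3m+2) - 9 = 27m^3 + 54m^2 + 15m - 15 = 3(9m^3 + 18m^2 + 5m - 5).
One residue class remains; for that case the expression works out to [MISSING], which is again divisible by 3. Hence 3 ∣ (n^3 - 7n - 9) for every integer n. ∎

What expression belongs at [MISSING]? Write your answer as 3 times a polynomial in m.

The residues treated are {0, 2}, so the missing case is n ≡ 1 (mod 3); write n = 3m+1.
Then (3m+1)^3 - 7(3m+1) - 9 = 27m^3 + 27m^2 - 12m - 15 = 3(9m^3 + 9m^2 - 4m - 5).

3(9m^3 + 9m^2 - 4m - 5)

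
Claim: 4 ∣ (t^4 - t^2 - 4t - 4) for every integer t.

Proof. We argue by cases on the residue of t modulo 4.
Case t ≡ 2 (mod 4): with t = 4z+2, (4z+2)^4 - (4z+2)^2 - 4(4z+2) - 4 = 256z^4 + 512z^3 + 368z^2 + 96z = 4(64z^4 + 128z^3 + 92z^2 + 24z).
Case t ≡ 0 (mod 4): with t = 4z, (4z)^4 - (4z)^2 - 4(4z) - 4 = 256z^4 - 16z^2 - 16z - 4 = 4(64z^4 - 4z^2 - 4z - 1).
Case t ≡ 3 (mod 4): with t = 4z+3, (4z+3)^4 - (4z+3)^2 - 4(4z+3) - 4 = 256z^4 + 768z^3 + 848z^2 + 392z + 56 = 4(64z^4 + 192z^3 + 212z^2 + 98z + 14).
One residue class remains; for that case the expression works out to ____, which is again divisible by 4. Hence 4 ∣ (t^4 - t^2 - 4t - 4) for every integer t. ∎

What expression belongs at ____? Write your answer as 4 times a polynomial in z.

4(64z^4 + 64z^3 + 20z^2 - 2z - 2)

The residues treated are {2, 0, 3}, so the missing case is t ≡ 1 (mod 4); write t = 4z+1.
Then (4z+1)^4 - (4z+1)^2 - 4(4z+1) - 4 = 256z^4 + 256z^3 + 80z^2 - 8z - 8 = 4(64z^4 + 64z^3 + 20z^2 - 2z - 2).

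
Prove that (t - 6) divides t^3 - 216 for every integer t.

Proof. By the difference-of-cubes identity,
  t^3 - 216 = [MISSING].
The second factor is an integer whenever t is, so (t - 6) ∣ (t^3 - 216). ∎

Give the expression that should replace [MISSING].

(t - 6)(t^2 + 6t + 36)

a^3 - b^3 = (a - b)(a^2 + ab + b^2). With a = t, b = 6:
t^3 - 216 = (t - 6)(t^2 + 6t + 36).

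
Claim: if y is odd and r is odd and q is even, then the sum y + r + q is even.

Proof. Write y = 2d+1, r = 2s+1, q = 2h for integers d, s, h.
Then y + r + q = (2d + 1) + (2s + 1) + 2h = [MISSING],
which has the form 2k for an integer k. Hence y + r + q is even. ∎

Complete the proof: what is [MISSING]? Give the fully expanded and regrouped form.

Expanding: (2d + 1) + (2s + 1) + 2h = 2d + 2h + 2s + 2.
Every term is even; pulling out the factor of 2 gives 2(d + h + s + 1).

2(d + h + s + 1)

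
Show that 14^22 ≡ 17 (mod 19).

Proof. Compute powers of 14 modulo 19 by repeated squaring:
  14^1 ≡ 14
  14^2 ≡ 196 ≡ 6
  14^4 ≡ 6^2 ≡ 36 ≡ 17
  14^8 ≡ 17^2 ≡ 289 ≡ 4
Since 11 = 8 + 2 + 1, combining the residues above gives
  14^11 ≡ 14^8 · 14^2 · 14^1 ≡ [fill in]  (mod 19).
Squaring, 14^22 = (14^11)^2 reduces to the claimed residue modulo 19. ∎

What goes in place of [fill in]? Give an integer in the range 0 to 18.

14^8 · 14^2 · 14^1 ≡ 4 · 6 · 14 = 336.
336 mod 19 = 13, so 14^11 ≡ 13 (mod 19).

13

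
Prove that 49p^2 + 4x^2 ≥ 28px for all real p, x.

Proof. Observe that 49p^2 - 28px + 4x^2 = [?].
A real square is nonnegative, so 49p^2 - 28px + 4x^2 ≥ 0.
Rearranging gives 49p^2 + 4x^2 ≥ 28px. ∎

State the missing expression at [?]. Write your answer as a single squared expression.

49p^2 - 28px + 4x^2 is a perfect-square trinomial: the outer terms are (7p)^2 and (2x)^2, and the cross term is -2·7p·2x.
So 49p^2 - 28px + 4x^2 = (7p - 2x)^2 ≥ 0.

(7p - 2x)^2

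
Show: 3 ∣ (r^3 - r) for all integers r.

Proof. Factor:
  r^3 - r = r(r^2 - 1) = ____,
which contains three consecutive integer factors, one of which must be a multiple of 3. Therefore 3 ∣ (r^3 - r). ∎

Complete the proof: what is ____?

(r - 1)r(r + 1)

r(r^2 - 1) = r(r - 1)(r + 1) = (r - 1)r(r + 1).
These three factors are consecutive integers, so their product is divisible by 3.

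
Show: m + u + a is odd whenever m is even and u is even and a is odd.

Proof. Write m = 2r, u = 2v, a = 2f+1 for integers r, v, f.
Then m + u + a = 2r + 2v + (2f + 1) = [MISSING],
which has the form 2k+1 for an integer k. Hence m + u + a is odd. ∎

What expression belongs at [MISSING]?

2r + 2v + (2f + 1) = 2f + 2r + 2v + 1
= 2(f + r + v) + 1.
Since f + r + v is an integer, the sum is of the form 2k+1 for an integer k.

2(f + r + v) + 1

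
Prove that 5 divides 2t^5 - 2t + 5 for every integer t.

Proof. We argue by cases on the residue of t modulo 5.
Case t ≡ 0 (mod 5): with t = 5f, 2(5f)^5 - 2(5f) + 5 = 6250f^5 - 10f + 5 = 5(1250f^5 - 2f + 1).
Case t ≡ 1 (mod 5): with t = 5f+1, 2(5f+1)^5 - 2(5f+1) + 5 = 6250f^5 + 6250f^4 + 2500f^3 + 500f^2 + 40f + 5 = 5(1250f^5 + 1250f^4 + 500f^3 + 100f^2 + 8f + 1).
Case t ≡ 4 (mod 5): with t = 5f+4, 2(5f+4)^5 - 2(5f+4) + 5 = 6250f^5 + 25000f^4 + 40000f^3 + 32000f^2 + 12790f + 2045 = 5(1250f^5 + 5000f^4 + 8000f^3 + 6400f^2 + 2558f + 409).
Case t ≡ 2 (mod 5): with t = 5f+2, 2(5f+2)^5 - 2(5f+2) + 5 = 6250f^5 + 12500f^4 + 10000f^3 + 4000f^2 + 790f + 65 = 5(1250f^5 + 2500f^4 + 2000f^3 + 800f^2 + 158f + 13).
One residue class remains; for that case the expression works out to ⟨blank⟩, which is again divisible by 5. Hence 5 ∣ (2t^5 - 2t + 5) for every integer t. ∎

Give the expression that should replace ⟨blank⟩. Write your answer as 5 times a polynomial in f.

The residues treated are {0, 1, 4, 2}, so the missing case is t ≡ 3 (mod 5); write t = 5f+3.
Then 2(5f+3)^5 - 2(5f+3) + 5 = 6250f^5 + 18750f^4 + 22500f^3 + 13500f^2 + 4040f + 485 = 5(1250f^5 + 3750f^4 + 4500f^3 + 2700f^2 + 808f + 97).

5(1250f^5 + 3750f^4 + 4500f^3 + 2700f^2 + 808f + 97)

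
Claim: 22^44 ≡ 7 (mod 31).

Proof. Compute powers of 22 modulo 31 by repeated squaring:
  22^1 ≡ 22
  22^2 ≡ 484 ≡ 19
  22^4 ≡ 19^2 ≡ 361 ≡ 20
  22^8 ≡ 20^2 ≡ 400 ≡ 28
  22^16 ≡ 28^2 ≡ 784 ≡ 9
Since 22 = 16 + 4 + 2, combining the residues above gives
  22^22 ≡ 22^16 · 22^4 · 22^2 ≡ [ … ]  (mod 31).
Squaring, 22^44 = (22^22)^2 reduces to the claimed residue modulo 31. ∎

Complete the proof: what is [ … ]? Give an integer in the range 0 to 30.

10

Multiply the listed residues: 9 · 20 · 19 = 180 → 3420.
Reducing modulo 31: 3420 = 110·31 + 10, so 22^22 ≡ 10.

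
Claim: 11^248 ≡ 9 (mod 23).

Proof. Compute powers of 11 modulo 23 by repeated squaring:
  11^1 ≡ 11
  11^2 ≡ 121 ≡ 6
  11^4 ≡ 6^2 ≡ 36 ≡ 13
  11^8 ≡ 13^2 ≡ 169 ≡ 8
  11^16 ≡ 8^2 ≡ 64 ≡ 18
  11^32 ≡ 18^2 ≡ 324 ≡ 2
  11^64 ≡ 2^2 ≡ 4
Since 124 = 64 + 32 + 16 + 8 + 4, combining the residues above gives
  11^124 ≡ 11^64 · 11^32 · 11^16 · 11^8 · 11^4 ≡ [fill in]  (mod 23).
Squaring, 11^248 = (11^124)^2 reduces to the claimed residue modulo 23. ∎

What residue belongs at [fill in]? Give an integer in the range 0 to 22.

3

Multiply the listed residues: 4 · 2 · 18 · 8 · 13 = 8 → 144 → 1152 → 14976.
Reducing modulo 23: 14976 = 651·23 + 3, so 11^124 ≡ 3.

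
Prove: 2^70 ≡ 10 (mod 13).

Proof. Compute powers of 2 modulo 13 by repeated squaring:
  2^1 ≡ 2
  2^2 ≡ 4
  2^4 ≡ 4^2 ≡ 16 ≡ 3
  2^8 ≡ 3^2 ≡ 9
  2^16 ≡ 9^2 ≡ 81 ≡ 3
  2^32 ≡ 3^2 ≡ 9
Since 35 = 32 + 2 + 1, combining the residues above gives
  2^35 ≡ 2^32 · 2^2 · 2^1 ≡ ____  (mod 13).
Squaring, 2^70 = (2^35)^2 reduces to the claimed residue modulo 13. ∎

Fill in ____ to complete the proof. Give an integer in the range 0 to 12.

Multiply the listed residues: 9 · 4 · 2 = 36 → 72.
Reducing modulo 13: 72 = 5·13 + 7, so 2^35 ≡ 7.

7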